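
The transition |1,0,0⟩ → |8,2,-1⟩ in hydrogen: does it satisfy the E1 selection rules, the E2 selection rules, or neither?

Δl = 2 − 0 = +2; l_i + l_f = 2.
Δm_l = -1.
E1 (Δl = ±1, |Δm_l| ≤ 1): not satisfied.
E2 (Δl = 0,±2, l_i+l_f ≥ 2, |Δm_l| ≤ 2): satisfied.

E2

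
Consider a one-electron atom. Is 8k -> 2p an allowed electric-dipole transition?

Initial l = 7, final l = 1, so Δl = -6. E1 requires Δl = ±1: fails.
The transition is electric-dipole forbidden.

forbidden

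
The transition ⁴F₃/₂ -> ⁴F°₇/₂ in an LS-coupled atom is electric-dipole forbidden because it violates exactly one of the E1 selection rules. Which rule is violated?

the ΔJ = 0, ±1 rule

Initial level: S=3/2, L=3, J=3/2, parity even. Final level: S=3/2, L=3, J=7/2, parity odd.
ΔJ = 0, ±1 (not J=0↔0): J: 3/2 → 7/2, ΔJ = +2 — fails.
ΔL = 0, ±1 (not L=0↔0): L: 3 → 3, ΔL = +0 — passes.
Parity must change: even → odd — passes.
ΔS = 0: S: 3/2 → 3/2 — passes.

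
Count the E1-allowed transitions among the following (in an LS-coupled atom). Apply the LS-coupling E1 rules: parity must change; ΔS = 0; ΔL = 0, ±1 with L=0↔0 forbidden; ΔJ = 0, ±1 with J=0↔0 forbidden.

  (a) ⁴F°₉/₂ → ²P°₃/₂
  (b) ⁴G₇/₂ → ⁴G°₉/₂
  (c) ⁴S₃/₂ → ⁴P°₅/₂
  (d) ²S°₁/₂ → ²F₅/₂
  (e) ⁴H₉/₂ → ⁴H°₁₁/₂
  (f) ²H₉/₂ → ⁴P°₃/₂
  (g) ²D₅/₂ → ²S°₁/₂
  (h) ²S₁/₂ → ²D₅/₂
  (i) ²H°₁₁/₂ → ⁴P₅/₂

(a) forbidden (parity, ΔS, ΔL, ΔJ fail)
(b) allowed
(c) allowed
(d) forbidden (ΔL, ΔJ fail)
(e) allowed
(f) forbidden (ΔS, ΔL, ΔJ fail)
(g) forbidden (ΔL, ΔJ fail)
(h) forbidden (parity, ΔL, ΔJ fail)
(i) forbidden (ΔS, ΔL, ΔJ fail)
Total allowed: 3 of 9.

3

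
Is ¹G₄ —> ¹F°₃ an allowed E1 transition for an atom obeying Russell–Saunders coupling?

allowed

Initial level: S=0, L=4, J=4, parity even. Final level: S=0, L=3, J=3, parity odd.
Parity must change: even → odd — ✓.
ΔS = 0: S: 0 → 0 — ✓.
ΔL = 0, ±1 (not L=0↔0): L: 4 → 3, ΔL = -1 — ✓.
ΔJ = 0, ±1 (not J=0↔0): J: 4 → 3, ΔJ = -1 — ✓.
All four E1 rules are satisfied.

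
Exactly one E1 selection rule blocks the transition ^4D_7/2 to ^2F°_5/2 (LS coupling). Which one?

Initial level: S=3/2, L=2, J=7/2, parity even. Final level: S=1/2, L=3, J=5/2, parity odd.
ΔL = 0, ±1 (not L=0↔0): L: 2 → 3, ΔL = +1 — passes.
Parity must change: even → odd — passes.
ΔJ = 0, ±1 (not J=0↔0): J: 7/2 → 5/2, ΔJ = -1 — passes.
ΔS = 0: S: 3/2 → 1/2 — fails.

the ΔS = 0 rule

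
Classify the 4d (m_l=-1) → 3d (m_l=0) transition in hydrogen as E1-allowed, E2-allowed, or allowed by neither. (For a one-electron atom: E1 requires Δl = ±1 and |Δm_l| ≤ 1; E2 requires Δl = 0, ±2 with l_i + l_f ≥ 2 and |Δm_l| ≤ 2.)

Δl = 2 − 2 = +0; l_i + l_f = 4.
Δm_l = +1.
E1 (Δl = ±1, |Δm_l| ≤ 1): not satisfied.
E2 (Δl = 0,±2, l_i+l_f ≥ 2, |Δm_l| ≤ 2): satisfied.

E2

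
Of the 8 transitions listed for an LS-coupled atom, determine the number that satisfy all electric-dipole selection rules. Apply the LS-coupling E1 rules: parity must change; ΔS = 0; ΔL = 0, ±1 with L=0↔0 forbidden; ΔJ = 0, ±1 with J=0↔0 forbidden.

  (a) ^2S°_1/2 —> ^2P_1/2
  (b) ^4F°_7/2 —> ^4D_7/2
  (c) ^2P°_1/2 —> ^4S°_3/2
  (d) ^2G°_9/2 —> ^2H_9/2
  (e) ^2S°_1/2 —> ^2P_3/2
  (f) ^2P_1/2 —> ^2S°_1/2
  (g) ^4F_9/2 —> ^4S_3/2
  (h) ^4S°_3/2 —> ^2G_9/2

5

(a) allowed
(b) allowed
(c) forbidden (parity, ΔS fail)
(d) allowed
(e) allowed
(f) allowed
(g) forbidden (parity, ΔL, ΔJ fail)
(h) forbidden (ΔS, ΔL, ΔJ fail)
Total allowed: 5 of 8.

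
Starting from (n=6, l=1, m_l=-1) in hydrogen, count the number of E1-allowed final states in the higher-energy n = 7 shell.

4

E1 requires Δl = ±1, so l_f ∈ {0, 2}; with 0 ≤ l_f ≤ n_f−1 = 6, the allowed l_f values are {0, 2}.
For l_f = 0: m_f ∈ {m_i−1, m_i, m_i+1} ∩ [−0, 0] = {0} → 1 state.
For l_f = 2: m_f ∈ {m_i−1, m_i, m_i+1} ∩ [−2, 2] = {-2, -1, 0} → 3 states.
Total: 4.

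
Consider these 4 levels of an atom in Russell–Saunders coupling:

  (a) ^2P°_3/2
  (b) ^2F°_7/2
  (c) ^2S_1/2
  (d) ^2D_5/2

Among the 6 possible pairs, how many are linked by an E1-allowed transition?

(a)–(b): forbidden (parity, ΔL, ΔJ).
(a)–(c): allowed.
(a)–(d): allowed.
(b)–(c): forbidden (ΔL, ΔJ).
(b)–(d): allowed.
(c)–(d): forbidden (parity, ΔL, ΔJ).
Allowed pairs: 3 of 6.

3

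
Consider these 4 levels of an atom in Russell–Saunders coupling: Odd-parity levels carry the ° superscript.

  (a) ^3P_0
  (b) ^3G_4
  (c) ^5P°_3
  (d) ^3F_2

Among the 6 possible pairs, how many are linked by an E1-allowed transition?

(a)–(b): forbidden (parity, ΔL, ΔJ).
(a)–(c): forbidden (ΔS, ΔJ).
(a)–(d): forbidden (parity, ΔL, ΔJ).
(b)–(c): forbidden (ΔS, ΔL).
(b)–(d): forbidden (parity, ΔJ).
(c)–(d): forbidden (ΔS, ΔL).
Allowed pairs: 0 of 6.

0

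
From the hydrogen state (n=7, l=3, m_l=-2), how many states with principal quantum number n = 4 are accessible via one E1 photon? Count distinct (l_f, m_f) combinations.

2

E1 requires Δl = ±1, so l_f ∈ {2, 4}; with 0 ≤ l_f ≤ n_f−1 = 3, the allowed l_f values are {2}.
For l_f = 2: m_f ∈ {m_i−1, m_i, m_i+1} ∩ [−2, 2] = {-2, -1} → 2 states.
Total: 2.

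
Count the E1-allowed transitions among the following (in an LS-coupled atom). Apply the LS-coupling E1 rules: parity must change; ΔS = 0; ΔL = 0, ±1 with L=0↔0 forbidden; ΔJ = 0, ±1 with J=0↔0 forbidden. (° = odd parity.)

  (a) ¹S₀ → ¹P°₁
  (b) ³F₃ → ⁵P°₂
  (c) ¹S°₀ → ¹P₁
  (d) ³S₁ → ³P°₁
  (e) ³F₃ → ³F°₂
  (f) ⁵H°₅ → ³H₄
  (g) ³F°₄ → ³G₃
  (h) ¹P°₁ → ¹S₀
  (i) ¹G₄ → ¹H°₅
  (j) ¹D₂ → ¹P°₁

(a) allowed
(b) forbidden (ΔS, ΔL fail)
(c) allowed
(d) allowed
(e) allowed
(f) forbidden (ΔS fails)
(g) allowed
(h) allowed
(i) allowed
(j) allowed
Total allowed: 8 of 10.

8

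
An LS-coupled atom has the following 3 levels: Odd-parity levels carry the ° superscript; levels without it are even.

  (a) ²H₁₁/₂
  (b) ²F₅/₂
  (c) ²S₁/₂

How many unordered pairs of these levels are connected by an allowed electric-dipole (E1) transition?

0

(a)–(b): forbidden (parity, ΔL, ΔJ).
(a)–(c): forbidden (parity, ΔL, ΔJ).
(b)–(c): forbidden (parity, ΔL, ΔJ).
Allowed pairs: 0 of 3.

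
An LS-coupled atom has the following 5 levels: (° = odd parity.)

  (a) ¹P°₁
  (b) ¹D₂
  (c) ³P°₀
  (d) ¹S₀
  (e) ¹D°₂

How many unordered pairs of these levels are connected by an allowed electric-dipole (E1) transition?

3

(a)–(b): allowed.
(a)–(c): forbidden (parity, ΔS).
(a)–(d): allowed.
(a)–(e): forbidden (parity).
(b)–(c): forbidden (ΔS, ΔJ).
(b)–(d): forbidden (parity, ΔL, ΔJ).
(b)–(e): allowed.
(c)–(d): forbidden (ΔS, ΔJ).
(c)–(e): forbidden (parity, ΔS, ΔJ).
(d)–(e): forbidden (ΔL, ΔJ).
Allowed pairs: 3 of 10.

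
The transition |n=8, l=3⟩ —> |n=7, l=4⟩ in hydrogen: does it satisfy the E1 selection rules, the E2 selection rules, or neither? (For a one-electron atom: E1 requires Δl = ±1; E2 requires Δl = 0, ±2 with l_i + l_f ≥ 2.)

E1

Δl = 4 − 3 = +1; l_i + l_f = 7.
E1 (Δl = ±1): satisfied.
E2 (Δl = 0,±2, l_i+l_f ≥ 2): not satisfied.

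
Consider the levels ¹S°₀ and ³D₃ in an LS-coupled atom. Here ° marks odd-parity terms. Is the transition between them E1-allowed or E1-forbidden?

forbidden

Reading off the term symbols: S 0→1, L 0→2, J 0→3, parity odd→even.
Parity must change: odd → even — passes.
ΔS = 0: S: 0 → 1 — fails.
ΔL = 0, ±1 (not L=0↔0): L: 0 → 2, ΔL = +2 — fails.
ΔJ = 0, ±1 (not J=0↔0): J: 0 → 3, ΔJ = +3 — fails.
Rule(s) violated: ΔS, ΔL, ΔJ.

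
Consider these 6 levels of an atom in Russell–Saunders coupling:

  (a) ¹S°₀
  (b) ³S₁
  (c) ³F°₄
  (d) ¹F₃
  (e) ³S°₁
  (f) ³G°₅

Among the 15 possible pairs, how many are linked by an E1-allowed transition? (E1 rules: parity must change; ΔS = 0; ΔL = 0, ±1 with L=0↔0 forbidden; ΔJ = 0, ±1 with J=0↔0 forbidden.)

0

(a)–(b): forbidden (ΔS, ΔL).
(a)–(c): forbidden (parity, ΔS, ΔL, ΔJ).
(a)–(d): forbidden (ΔL, ΔJ).
(a)–(e): forbidden (parity, ΔS, ΔL).
(a)–(f): forbidden (parity, ΔS, ΔL, ΔJ).
(b)–(c): forbidden (ΔL, ΔJ).
(b)–(d): forbidden (parity, ΔS, ΔL, ΔJ).
(b)–(e): forbidden (ΔL).
(b)–(f): forbidden (ΔL, ΔJ).
(c)–(d): forbidden (ΔS).
(c)–(e): forbidden (parity, ΔL, ΔJ).
(c)–(f): forbidden (parity).
(d)–(e): forbidden (ΔS, ΔL, ΔJ).
(d)–(f): forbidden (ΔS, ΔJ).
(e)–(f): forbidden (parity, ΔL, ΔJ).
Allowed pairs: 0 of 15.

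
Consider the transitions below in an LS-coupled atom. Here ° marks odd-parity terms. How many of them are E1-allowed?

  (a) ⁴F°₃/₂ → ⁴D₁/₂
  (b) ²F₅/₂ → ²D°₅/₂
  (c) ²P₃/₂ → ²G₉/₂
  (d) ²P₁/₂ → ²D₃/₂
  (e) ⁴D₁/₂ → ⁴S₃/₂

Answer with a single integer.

(a) allowed
(b) allowed
(c) forbidden (parity, ΔL, ΔJ fail)
(d) forbidden (parity fails)
(e) forbidden (parity, ΔL fail)
Total allowed: 2 of 5.

2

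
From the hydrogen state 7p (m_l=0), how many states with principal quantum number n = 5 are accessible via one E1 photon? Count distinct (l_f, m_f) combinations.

4

E1 requires Δl = ±1, so l_f ∈ {0, 2}; with 0 ≤ l_f ≤ n_f−1 = 4, the allowed l_f values are {0, 2}.
For l_f = 0: m_f ∈ {m_i−1, m_i, m_i+1} ∩ [−0, 0] = {0} → 1 state.
For l_f = 2: m_f ∈ {m_i−1, m_i, m_i+1} ∩ [−2, 2] = {-1, 0, 1} → 3 states.
Total: 4.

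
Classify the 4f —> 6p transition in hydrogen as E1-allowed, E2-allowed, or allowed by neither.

Δl = 1 − 3 = -2; l_i + l_f = 4.
E1 (Δl = ±1): not satisfied.
E2 (Δl = 0,±2, l_i+l_f ≥ 2): satisfied.

E2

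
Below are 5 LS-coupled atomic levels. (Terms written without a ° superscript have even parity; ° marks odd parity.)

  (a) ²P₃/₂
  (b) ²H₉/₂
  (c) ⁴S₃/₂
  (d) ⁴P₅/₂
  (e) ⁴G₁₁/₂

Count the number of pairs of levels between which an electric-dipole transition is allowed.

0

(a)–(b): forbidden (parity, ΔL, ΔJ).
(a)–(c): forbidden (parity, ΔS).
(a)–(d): forbidden (parity, ΔS).
(a)–(e): forbidden (parity, ΔS, ΔL, ΔJ).
(b)–(c): forbidden (parity, ΔS, ΔL, ΔJ).
(b)–(d): forbidden (parity, ΔS, ΔL, ΔJ).
(b)–(e): forbidden (parity, ΔS).
(c)–(d): forbidden (parity).
(c)–(e): forbidden (parity, ΔL, ΔJ).
(d)–(e): forbidden (parity, ΔL, ΔJ).
Allowed pairs: 0 of 10.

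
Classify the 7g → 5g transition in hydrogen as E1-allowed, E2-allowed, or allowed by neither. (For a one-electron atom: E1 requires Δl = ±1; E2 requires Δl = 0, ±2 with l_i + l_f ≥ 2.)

Δl = 4 − 4 = +0; l_i + l_f = 8.
E1 (Δl = ±1): not satisfied.
E2 (Δl = 0,±2, l_i+l_f ≥ 2): satisfied.

E2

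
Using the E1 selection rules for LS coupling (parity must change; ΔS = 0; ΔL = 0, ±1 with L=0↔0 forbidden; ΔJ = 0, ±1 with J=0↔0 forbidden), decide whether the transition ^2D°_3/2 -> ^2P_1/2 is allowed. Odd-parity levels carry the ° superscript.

Initial level: S=1/2, L=2, J=3/2, parity odd. Final level: S=1/2, L=1, J=1/2, parity even.
Parity must change: odd → even — satisfied.
ΔS = 0: S: 1/2 → 1/2 — satisfied.
ΔL = 0, ±1 (not L=0↔0): L: 2 → 1, ΔL = -1 — satisfied.
ΔJ = 0, ±1 (not J=0↔0): J: 3/2 → 1/2, ΔJ = -1 — satisfied.
All four E1 rules are satisfied.

allowed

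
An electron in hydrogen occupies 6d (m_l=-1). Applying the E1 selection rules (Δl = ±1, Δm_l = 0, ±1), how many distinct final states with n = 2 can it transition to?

E1 requires Δl = ±1, so l_f ∈ {1, 3}; with 0 ≤ l_f ≤ n_f−1 = 1, the allowed l_f values are {1}.
For l_f = 1: m_f ∈ {m_i−1, m_i, m_i+1} ∩ [−1, 1] = {-1, 0} → 2 states.
Total: 2.

2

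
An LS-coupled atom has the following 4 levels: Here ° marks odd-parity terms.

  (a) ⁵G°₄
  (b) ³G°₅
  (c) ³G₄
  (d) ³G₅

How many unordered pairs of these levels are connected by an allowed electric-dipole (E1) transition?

(a)–(b): forbidden (parity, ΔS).
(a)–(c): forbidden (ΔS).
(a)–(d): forbidden (ΔS).
(b)–(c): allowed.
(b)–(d): allowed.
(c)–(d): forbidden (parity).
Allowed pairs: 2 of 6.

2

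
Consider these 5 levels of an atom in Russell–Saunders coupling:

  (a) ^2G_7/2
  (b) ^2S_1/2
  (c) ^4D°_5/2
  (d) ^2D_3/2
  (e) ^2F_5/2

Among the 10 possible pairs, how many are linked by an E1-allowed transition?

(a)–(b): forbidden (parity, ΔL, ΔJ).
(a)–(c): forbidden (ΔS, ΔL).
(a)–(d): forbidden (parity, ΔL, ΔJ).
(a)–(e): forbidden (parity).
(b)–(c): forbidden (ΔS, ΔL, ΔJ).
(b)–(d): forbidden (parity, ΔL).
(b)–(e): forbidden (parity, ΔL, ΔJ).
(c)–(d): forbidden (ΔS).
(c)–(e): forbidden (ΔS).
(d)–(e): forbidden (parity).
Allowed pairs: 0 of 10.

0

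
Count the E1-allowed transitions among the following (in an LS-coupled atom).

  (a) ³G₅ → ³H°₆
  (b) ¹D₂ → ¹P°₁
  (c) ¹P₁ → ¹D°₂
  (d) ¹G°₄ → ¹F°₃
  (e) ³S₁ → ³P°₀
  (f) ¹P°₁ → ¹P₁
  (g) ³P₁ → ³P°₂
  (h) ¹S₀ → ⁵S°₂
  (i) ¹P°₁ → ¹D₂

7

(a) allowed
(b) allowed
(c) allowed
(d) forbidden (parity fails)
(e) allowed
(f) allowed
(g) allowed
(h) forbidden (ΔS, ΔL, ΔJ fail)
(i) allowed
Total allowed: 7 of 9.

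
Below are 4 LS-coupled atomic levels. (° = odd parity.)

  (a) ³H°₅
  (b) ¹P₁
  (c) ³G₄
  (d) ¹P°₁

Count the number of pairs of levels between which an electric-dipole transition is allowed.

(a)–(b): forbidden (ΔS, ΔL, ΔJ).
(a)–(c): allowed.
(a)–(d): forbidden (parity, ΔS, ΔL, ΔJ).
(b)–(c): forbidden (parity, ΔS, ΔL, ΔJ).
(b)–(d): allowed.
(c)–(d): forbidden (ΔS, ΔL, ΔJ).
Allowed pairs: 2 of 6.

2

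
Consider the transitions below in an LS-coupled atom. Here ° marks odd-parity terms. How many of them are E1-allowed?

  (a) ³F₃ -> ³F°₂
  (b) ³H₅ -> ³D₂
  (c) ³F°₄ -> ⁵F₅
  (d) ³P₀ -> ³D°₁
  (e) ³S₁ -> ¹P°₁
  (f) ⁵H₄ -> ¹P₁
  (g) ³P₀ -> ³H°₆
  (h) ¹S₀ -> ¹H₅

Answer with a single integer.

2

(a) allowed
(b) forbidden (parity, ΔL, ΔJ fail)
(c) forbidden (ΔS fails)
(d) allowed
(e) forbidden (ΔS fails)
(f) forbidden (parity, ΔS, ΔL, ΔJ fail)
(g) forbidden (ΔL, ΔJ fail)
(h) forbidden (parity, ΔL, ΔJ fail)
Total allowed: 2 of 8.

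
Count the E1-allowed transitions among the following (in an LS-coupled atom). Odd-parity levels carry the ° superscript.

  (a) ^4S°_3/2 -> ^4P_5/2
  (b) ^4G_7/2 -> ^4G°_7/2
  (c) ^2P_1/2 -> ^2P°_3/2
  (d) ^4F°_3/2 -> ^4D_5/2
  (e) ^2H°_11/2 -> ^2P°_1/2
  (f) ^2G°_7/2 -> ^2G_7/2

(a) allowed
(b) allowed
(c) allowed
(d) allowed
(e) forbidden (parity, ΔL, ΔJ fail)
(f) allowed
Total allowed: 5 of 6.

5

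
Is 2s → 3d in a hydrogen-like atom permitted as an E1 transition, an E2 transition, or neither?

Δl = 2 − 0 = +2; l_i + l_f = 2.
E1 (Δl = ±1): not satisfied.
E2 (Δl = 0,±2, l_i+l_f ≥ 2): satisfied.

E2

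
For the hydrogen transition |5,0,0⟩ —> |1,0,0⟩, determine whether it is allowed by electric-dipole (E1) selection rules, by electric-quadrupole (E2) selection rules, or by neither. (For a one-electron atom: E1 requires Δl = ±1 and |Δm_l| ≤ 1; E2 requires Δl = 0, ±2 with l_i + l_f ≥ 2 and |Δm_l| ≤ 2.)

Δl = 0 − 0 = +0; l_i + l_f = 0.
Δm_l = +0.
E1 (Δl = ±1, |Δm_l| ≤ 1): not satisfied.
E2 (Δl = 0,±2, l_i+l_f ≥ 2, |Δm_l| ≤ 2): not satisfied.

neither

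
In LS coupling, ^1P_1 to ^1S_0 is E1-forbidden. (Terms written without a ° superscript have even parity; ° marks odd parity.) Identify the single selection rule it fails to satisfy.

parity

ΔJ = 0, ±1 (not J=0↔0): J: 1 → 0, ΔJ = -1 — passes.
ΔS = 0: S: 0 → 0 — passes.
Parity must change: even → even — fails.
ΔL = 0, ±1 (not L=0↔0): L: 1 → 0, ΔL = -1 — passes.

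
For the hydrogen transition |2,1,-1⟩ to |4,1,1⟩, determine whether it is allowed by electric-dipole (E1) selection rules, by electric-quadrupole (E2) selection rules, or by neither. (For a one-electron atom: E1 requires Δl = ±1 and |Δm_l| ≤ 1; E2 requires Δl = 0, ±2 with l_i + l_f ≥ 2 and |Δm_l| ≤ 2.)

Δl = 1 − 1 = +0; l_i + l_f = 2.
Δm_l = +2.
E1 (Δl = ±1, |Δm_l| ≤ 1): not satisfied.
E2 (Δl = 0,±2, l_i+l_f ≥ 2, |Δm_l| ≤ 2): satisfied.

E2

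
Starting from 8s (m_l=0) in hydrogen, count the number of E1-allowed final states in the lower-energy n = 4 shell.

3

E1 requires Δl = ±1, so l_f ∈ {-1, 1}; with 0 ≤ l_f ≤ n_f−1 = 3, the allowed l_f values are {1}.
For l_f = 1: m_f ∈ {m_i−1, m_i, m_i+1} ∩ [−1, 1] = {-1, 0, 1} → 3 states.
Total: 3.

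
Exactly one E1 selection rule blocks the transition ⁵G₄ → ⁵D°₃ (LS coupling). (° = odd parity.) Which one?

Initial level: S=2, L=4, J=4, parity even. Final level: S=2, L=2, J=3, parity odd.
Parity must change: even → odd — ok.
ΔS = 0: S: 2 → 2 — ok.
ΔL = 0, ±1 (not L=0↔0): L: 4 → 2, ΔL = -2 — fails.
ΔJ = 0, ±1 (not J=0↔0): J: 4 → 3, ΔJ = -1 — ok.

the ΔL = 0, ±1 rule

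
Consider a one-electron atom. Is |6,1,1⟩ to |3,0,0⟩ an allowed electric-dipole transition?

allowed

l: 1 → 0 (Δl = -1). Δl = ±1 passes.
Δm_l = 0 − (1) = -1. E1 requires Δm_l = 0, ±1: passes.
All E1 selection rules are satisfied.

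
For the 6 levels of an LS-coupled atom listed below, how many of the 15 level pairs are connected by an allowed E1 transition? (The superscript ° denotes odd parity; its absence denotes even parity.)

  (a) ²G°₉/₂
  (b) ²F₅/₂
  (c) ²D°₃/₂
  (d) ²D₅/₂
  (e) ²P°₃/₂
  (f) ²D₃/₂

5

(a)–(b): forbidden (ΔJ).
(a)–(c): forbidden (parity, ΔL, ΔJ).
(a)–(d): forbidden (ΔL, ΔJ).
(a)–(e): forbidden (parity, ΔL, ΔJ).
(a)–(f): forbidden (ΔL, ΔJ).
(b)–(c): allowed.
(b)–(d): forbidden (parity).
(b)–(e): forbidden (ΔL).
(b)–(f): forbidden (parity).
(c)–(d): allowed.
(c)–(e): forbidden (parity).
(c)–(f): allowed.
(d)–(e): allowed.
(d)–(f): forbidden (parity).
(e)–(f): allowed.
Allowed pairs: 5 of 15.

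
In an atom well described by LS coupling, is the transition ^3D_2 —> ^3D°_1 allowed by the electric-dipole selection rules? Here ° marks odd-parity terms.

ΔJ = 0, ±1 (not J=0↔0): J: 2 → 1, ΔJ = -1 — passes.
Parity must change: even → odd — passes.
ΔS = 0: S: 1 → 1 — passes.
ΔL = 0, ±1 (not L=0↔0): L: 2 → 2, ΔL = +0 — passes.
All four E1 rules are satisfied.

allowed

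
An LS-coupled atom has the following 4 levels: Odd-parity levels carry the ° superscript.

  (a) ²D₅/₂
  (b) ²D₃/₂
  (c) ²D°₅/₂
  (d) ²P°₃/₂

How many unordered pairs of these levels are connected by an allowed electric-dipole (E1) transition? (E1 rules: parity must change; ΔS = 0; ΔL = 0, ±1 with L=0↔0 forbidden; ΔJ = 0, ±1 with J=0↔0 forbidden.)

4

(a)–(b): forbidden (parity).
(a)–(c): allowed.
(a)–(d): allowed.
(b)–(c): allowed.
(b)–(d): allowed.
(c)–(d): forbidden (parity).
Allowed pairs: 4 of 6.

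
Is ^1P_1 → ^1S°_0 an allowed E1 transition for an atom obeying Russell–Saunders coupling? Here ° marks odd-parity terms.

Initial level: S=0, L=1, J=1, parity even. Final level: S=0, L=0, J=0, parity odd.
Parity must change: even → odd — satisfied.
ΔS = 0: S: 0 → 0 — satisfied.
ΔL = 0, ±1 (not L=0↔0): L: 1 → 0, ΔL = -1 — satisfied.
ΔJ = 0, ±1 (not J=0↔0): J: 1 → 0, ΔJ = -1 — satisfied.
All four E1 rules are satisfied.

allowed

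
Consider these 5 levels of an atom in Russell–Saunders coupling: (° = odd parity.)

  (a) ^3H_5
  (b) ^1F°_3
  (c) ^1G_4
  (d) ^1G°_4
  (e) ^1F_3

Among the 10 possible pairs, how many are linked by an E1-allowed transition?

(a)–(b): forbidden (ΔS, ΔL, ΔJ).
(a)–(c): forbidden (parity, ΔS).
(a)–(d): forbidden (ΔS).
(a)–(e): forbidden (parity, ΔS, ΔL, ΔJ).
(b)–(c): allowed.
(b)–(d): forbidden (parity).
(b)–(e): allowed.
(c)–(d): allowed.
(c)–(e): forbidden (parity).
(d)–(e): allowed.
Allowed pairs: 4 of 10.

4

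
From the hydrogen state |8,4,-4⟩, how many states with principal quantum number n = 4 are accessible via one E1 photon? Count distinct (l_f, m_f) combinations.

E1 requires Δl = ±1, so l_f ∈ {3, 5}; with 0 ≤ l_f ≤ n_f−1 = 3, the allowed l_f values are {3}.
For l_f = 3: m_f ∈ {m_i−1, m_i, m_i+1} ∩ [−3, 3] = {-3} → 1 state.
Total: 1.

1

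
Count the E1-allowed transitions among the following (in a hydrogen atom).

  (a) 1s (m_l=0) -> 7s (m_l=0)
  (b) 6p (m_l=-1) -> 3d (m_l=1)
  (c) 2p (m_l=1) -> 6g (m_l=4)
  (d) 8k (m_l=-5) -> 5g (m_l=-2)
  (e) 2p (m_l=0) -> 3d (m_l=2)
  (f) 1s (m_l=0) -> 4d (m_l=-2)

0

(a) forbidden — Δl = +0 (E1 requires Δl = ±1)
(b) forbidden — Δm_l = +2 (E1 requires Δm_l = 0, ±1)
(c) forbidden — Δl = +3 (E1 requires Δl = ±1); Δm_l = +3 (E1 requires Δm_l = 0, ±1)
(d) forbidden — Δl = -3 (E1 requires Δl = ±1); Δm_l = +3 (E1 requires Δm_l = 0, ±1)
(e) forbidden — Δm_l = +2 (E1 requires Δm_l = 0, ±1)
(f) forbidden — Δl = +2 (E1 requires Δl = ±1); Δm_l = -2 (E1 requires Δm_l = 0, ±1)
Total allowed: 0 of 6.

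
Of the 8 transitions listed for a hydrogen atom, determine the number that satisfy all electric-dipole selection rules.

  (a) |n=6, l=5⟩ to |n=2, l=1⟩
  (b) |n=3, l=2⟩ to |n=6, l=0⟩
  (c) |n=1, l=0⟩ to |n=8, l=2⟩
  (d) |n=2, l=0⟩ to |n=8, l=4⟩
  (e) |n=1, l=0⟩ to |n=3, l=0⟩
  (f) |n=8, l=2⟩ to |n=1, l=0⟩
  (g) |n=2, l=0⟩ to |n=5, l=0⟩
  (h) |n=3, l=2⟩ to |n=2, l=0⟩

(a) forbidden — Δl = -4 (E1 requires Δl = ±1)
(b) forbidden — Δl = -2 (E1 requires Δl = ±1)
(c) forbidden — Δl = +2 (E1 requires Δl = ±1)
(d) forbidden — Δl = +4 (E1 requires Δl = ±1)
(e) forbidden — Δl = +0 (E1 requires Δl = ±1)
(f) forbidden — Δl = -2 (E1 requires Δl = ±1)
(g) forbidden — Δl = +0 (E1 requires Δl = ±1)
(h) forbidden — Δl = -2 (E1 requires Δl = ±1)
Total allowed: 0 of 8.

0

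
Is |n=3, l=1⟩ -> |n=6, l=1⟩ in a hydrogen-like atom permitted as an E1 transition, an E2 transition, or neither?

E2

Δl = 1 − 1 = +0; l_i + l_f = 2.
E1 (Δl = ±1): not satisfied.
E2 (Δl = 0,±2, l_i+l_f ≥ 2): satisfied.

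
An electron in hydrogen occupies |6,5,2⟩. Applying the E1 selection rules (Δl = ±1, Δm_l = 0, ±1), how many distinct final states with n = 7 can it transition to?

6

E1 requires Δl = ±1, so l_f ∈ {4, 6}; with 0 ≤ l_f ≤ n_f−1 = 6, the allowed l_f values are {4, 6}.
For l_f = 4: m_f ∈ {m_i−1, m_i, m_i+1} ∩ [−4, 4] = {1, 2, 3} → 3 states.
For l_f = 6: m_f ∈ {m_i−1, m_i, m_i+1} ∩ [−6, 6] = {1, 2, 3} → 3 states.
Total: 6.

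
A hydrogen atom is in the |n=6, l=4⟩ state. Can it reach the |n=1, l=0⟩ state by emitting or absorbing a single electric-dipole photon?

forbidden

l: 4 → 0 (Δl = -4). Δl = ±1 fails.
The transition is electric-dipole forbidden.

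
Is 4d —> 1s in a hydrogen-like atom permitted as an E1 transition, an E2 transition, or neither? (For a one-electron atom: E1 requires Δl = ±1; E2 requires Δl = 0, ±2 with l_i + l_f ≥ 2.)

E2

Δl = 0 − 2 = -2; l_i + l_f = 2.
E1 (Δl = ±1): not satisfied.
E2 (Δl = 0,±2, l_i+l_f ≥ 2): satisfied.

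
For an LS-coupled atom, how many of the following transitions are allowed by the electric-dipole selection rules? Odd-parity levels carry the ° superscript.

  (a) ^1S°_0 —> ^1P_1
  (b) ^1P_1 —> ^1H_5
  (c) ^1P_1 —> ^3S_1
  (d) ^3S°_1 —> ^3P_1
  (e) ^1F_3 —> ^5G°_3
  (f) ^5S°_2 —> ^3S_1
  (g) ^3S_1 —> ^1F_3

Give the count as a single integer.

(a) allowed
(b) forbidden (parity, ΔL, ΔJ fail)
(c) forbidden (parity, ΔS fail)
(d) allowed
(e) forbidden (ΔS fails)
(f) forbidden (ΔS, ΔL fail)
(g) forbidden (parity, ΔS, ΔL, ΔJ fail)
Total allowed: 2 of 7.

2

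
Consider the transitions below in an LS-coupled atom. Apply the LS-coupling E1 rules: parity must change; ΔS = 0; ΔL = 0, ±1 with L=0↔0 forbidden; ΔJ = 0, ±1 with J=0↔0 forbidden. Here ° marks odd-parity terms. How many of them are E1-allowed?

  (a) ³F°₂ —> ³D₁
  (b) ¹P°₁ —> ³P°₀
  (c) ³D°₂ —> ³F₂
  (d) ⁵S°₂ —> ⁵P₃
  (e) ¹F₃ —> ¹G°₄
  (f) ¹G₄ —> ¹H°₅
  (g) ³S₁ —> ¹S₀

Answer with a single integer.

5

(a) allowed
(b) forbidden (parity, ΔS fail)
(c) allowed
(d) allowed
(e) allowed
(f) allowed
(g) forbidden (parity, ΔS, ΔL fail)
Total allowed: 5 of 7.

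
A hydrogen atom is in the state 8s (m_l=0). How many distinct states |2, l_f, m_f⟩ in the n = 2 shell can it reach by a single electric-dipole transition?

E1 requires Δl = ±1, so l_f ∈ {-1, 1}; with 0 ≤ l_f ≤ n_f−1 = 1, the allowed l_f values are {1}.
For l_f = 1: m_f ∈ {m_i−1, m_i, m_i+1} ∩ [−1, 1] = {-1, 0, 1} → 3 states.
Total: 3.

3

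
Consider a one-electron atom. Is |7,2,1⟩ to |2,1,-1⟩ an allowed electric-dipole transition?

Δl = 1 − 2 = -1; the E1 rule Δl = ±1 is ✓.
Δm_l = -1 − (1) = -2. E1 requires Δm_l = 0, ±1: ✗.
The transition is electric-dipole forbidden.

forbidden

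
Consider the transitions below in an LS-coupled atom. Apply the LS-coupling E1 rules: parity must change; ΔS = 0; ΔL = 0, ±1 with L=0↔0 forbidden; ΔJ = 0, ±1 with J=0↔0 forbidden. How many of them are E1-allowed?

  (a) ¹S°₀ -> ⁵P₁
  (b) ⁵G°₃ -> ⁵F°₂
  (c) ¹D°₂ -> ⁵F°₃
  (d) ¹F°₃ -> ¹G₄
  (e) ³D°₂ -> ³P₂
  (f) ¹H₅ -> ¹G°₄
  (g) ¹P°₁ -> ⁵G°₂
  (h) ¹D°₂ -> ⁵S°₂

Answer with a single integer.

3

(a) forbidden (ΔS fails)
(b) forbidden (parity fails)
(c) forbidden (parity, ΔS fail)
(d) allowed
(e) allowed
(f) allowed
(g) forbidden (parity, ΔS, ΔL fail)
(h) forbidden (parity, ΔS, ΔL fail)
Total allowed: 3 of 8.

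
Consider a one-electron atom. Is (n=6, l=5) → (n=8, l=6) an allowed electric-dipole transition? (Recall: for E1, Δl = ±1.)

Δl = 6 − 5 = +1; the E1 rule Δl = ±1 is ok.
All E1 selection rules are satisfied.

allowed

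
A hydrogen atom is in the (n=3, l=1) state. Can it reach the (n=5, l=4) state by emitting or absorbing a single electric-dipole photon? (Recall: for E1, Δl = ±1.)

Δl = 4 − 1 = +3; the E1 rule Δl = ±1 is ✗.
The transition is electric-dipole forbidden.

forbidden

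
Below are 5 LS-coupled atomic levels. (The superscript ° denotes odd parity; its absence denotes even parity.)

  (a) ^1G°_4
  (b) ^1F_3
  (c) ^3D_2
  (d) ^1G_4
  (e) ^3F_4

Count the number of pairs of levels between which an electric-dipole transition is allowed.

(a)–(b): allowed.
(a)–(c): forbidden (ΔS, ΔL, ΔJ).
(a)–(d): allowed.
(a)–(e): forbidden (ΔS).
(b)–(c): forbidden (parity, ΔS).
(b)–(d): forbidden (parity).
(b)–(e): forbidden (parity, ΔS).
(c)–(d): forbidden (parity, ΔS, ΔL, ΔJ).
(c)–(e): forbidden (parity, ΔJ).
(d)–(e): forbidden (parity, ΔS).
Allowed pairs: 2 of 10.

2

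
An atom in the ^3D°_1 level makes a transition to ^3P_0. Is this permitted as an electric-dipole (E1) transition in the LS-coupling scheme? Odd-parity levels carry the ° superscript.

allowed

Parity must change: odd → even — ok.
ΔS = 0: S: 1 → 1 — ok.
ΔL = 0, ±1 (not L=0↔0): L: 2 → 1, ΔL = -1 — ok.
ΔJ = 0, ±1 (not J=0↔0): J: 1 → 0, ΔJ = -1 — ok.
All four E1 rules are satisfied.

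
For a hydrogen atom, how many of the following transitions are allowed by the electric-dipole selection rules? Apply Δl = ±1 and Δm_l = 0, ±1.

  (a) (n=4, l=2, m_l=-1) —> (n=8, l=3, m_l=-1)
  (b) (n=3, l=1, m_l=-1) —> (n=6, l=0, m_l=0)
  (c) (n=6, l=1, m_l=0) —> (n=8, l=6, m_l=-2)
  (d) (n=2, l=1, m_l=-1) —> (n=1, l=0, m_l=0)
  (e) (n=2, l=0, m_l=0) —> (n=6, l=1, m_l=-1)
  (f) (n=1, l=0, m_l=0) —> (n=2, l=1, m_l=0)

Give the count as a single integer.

5

(a) allowed
(b) allowed
(c) forbidden — Δl = +5 (E1 requires Δl = ±1); Δm_l = -2 (E1 requires Δm_l = 0, ±1)
(d) allowed
(e) allowed
(f) allowed
Total allowed: 5 of 6.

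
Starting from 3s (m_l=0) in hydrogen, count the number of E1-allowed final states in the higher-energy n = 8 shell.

3

E1 requires Δl = ±1, so l_f ∈ {-1, 1}; with 0 ≤ l_f ≤ n_f−1 = 7, the allowed l_f values are {1}.
For l_f = 1: m_f ∈ {m_i−1, m_i, m_i+1} ∩ [−1, 1] = {-1, 0, 1} → 3 states.
Total: 3.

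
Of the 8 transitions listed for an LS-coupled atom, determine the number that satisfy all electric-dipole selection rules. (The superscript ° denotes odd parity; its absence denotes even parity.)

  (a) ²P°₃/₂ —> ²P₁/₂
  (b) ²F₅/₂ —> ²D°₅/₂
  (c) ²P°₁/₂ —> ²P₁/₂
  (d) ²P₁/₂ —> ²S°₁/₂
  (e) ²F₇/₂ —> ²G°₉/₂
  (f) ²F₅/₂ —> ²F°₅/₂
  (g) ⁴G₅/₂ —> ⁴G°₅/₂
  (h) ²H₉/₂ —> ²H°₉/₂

8

(a) allowed
(b) allowed
(c) allowed
(d) allowed
(e) allowed
(f) allowed
(g) allowed
(h) allowed
Total allowed: 8 of 8.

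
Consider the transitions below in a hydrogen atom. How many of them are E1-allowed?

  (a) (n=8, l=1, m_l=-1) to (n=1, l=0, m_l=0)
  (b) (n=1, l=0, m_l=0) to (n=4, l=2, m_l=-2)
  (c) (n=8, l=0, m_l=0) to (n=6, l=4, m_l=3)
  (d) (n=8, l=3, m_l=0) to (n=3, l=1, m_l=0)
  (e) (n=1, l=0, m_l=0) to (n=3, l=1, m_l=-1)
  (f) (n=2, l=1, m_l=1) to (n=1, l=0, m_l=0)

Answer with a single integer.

(a) allowed
(b) forbidden — Δl = +2 (E1 requires Δl = ±1); Δm_l = -2 (E1 requires Δm_l = 0, ±1)
(c) forbidden — Δl = +4 (E1 requires Δl = ±1); Δm_l = +3 (E1 requires Δm_l = 0, ±1)
(d) forbidden — Δl = -2 (E1 requires Δl = ±1)
(e) allowed
(f) allowed
Total allowed: 3 of 6.

3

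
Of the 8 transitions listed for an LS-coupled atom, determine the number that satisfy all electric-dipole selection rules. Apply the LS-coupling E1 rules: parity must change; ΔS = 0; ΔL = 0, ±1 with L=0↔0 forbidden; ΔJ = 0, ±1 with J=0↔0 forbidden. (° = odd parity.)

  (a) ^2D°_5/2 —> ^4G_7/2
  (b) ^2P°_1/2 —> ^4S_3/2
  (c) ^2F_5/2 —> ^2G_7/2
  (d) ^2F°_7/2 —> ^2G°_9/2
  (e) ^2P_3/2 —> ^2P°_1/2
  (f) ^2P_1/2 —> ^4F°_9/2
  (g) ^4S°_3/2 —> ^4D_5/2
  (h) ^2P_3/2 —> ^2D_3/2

1

(a) forbidden (ΔS, ΔL fail)
(b) forbidden (ΔS fails)
(c) forbidden (parity fails)
(d) forbidden (parity fails)
(e) allowed
(f) forbidden (ΔS, ΔL, ΔJ fail)
(g) forbidden (ΔL fails)
(h) forbidden (parity fails)
Total allowed: 1 of 8.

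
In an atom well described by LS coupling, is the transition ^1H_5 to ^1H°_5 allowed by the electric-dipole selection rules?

allowed

Initial level: S=0, L=5, J=5, parity even. Final level: S=0, L=5, J=5, parity odd.
Parity must change: even → odd — ✓.
ΔS = 0: S: 0 → 0 — ✓.
ΔL = 0, ±1 (not L=0↔0): L: 5 → 5, ΔL = +0 — ✓.
ΔJ = 0, ±1 (not J=0↔0): J: 5 → 5, ΔJ = +0 — ✓.
All four E1 rules are satisfied.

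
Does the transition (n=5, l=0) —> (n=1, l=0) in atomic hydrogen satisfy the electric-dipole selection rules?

l: 0 → 0 (Δl = +0). Δl = ±1 fails.
The transition is electric-dipole forbidden.

forbidden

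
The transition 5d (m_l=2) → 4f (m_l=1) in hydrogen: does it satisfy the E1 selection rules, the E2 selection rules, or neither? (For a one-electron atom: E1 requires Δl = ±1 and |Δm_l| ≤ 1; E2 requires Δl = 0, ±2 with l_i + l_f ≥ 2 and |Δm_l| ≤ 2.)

Δl = 3 − 2 = +1; l_i + l_f = 5.
Δm_l = -1.
E1 (Δl = ±1, |Δm_l| ≤ 1): satisfied.
E2 (Δl = 0,±2, l_i+l_f ≥ 2, |Δm_l| ≤ 2): not satisfied.

E1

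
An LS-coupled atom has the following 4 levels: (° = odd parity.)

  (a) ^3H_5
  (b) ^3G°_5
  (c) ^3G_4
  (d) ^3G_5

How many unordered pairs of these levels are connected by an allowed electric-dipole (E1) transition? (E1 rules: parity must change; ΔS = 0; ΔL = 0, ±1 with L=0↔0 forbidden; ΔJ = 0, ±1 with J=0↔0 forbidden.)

(a)–(b): allowed.
(a)–(c): forbidden (parity).
(a)–(d): forbidden (parity).
(b)–(c): allowed.
(b)–(d): allowed.
(c)–(d): forbidden (parity).
Allowed pairs: 3 of 6.

3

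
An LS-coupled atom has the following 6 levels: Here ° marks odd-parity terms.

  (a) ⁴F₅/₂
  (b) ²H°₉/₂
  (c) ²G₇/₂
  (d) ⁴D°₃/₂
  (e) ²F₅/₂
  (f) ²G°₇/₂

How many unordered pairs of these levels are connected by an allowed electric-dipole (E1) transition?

(a)–(b): forbidden (ΔS, ΔL, ΔJ).
(a)–(c): forbidden (parity, ΔS).
(a)–(d): allowed.
(a)–(e): forbidden (parity, ΔS).
(a)–(f): forbidden (ΔS).
(b)–(c): allowed.
(b)–(d): forbidden (parity, ΔS, ΔL, ΔJ).
(b)–(e): forbidden (ΔL, ΔJ).
(b)–(f): forbidden (parity).
(c)–(d): forbidden (ΔS, ΔL, ΔJ).
(c)–(e): forbidden (parity).
(c)–(f): allowed.
(d)–(e): forbidden (ΔS).
(d)–(f): forbidden (parity, ΔS, ΔL, ΔJ).
(e)–(f): allowed.
Allowed pairs: 4 of 15.

4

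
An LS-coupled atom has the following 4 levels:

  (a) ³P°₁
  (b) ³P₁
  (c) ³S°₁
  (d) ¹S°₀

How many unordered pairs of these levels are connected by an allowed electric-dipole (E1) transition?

(a)–(b): allowed.
(a)–(c): forbidden (parity).
(a)–(d): forbidden (parity, ΔS).
(b)–(c): allowed.
(b)–(d): forbidden (ΔS).
(c)–(d): forbidden (parity, ΔS, ΔL).
Allowed pairs: 2 of 6.

2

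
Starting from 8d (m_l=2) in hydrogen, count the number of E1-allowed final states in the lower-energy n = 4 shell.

4

E1 requires Δl = ±1, so l_f ∈ {1, 3}; with 0 ≤ l_f ≤ n_f−1 = 3, the allowed l_f values are {1, 3}.
For l_f = 1: m_f ∈ {m_i−1, m_i, m_i+1} ∩ [−1, 1] = {1} → 1 state.
For l_f = 3: m_f ∈ {m_i−1, m_i, m_i+1} ∩ [−3, 3] = {1, 2, 3} → 3 states.
Total: 4.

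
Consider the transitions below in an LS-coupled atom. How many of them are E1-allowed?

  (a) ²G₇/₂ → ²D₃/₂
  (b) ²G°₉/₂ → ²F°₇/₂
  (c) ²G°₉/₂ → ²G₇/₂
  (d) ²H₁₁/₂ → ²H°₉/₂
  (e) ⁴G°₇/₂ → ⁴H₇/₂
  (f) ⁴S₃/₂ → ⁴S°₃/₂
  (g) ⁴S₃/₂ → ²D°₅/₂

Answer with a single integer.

3

(a) forbidden (parity, ΔL, ΔJ fail)
(b) forbidden (parity fails)
(c) allowed
(d) allowed
(e) allowed
(f) forbidden (ΔL fails)
(g) forbidden (ΔS, ΔL fail)
Total allowed: 3 of 7.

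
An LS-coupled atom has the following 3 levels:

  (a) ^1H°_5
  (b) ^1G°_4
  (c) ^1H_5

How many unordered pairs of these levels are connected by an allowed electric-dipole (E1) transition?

(a)–(b): forbidden (parity).
(a)–(c): allowed.
(b)–(c): allowed.
Allowed pairs: 2 of 3.

2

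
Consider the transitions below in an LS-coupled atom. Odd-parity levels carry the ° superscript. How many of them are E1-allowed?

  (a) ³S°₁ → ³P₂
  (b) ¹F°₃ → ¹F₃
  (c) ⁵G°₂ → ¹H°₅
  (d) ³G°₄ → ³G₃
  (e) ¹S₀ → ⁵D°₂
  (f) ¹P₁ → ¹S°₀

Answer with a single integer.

(a) allowed
(b) allowed
(c) forbidden (parity, ΔS, ΔJ fail)
(d) allowed
(e) forbidden (ΔS, ΔL, ΔJ fail)
(f) allowed
Total allowed: 4 of 6.

4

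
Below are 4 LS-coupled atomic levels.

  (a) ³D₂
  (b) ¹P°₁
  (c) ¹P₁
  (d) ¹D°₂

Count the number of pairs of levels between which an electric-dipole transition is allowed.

(a)–(b): forbidden (ΔS).
(a)–(c): forbidden (parity, ΔS).
(a)–(d): forbidden (ΔS).
(b)–(c): allowed.
(b)–(d): forbidden (parity).
(c)–(d): allowed.
Allowed pairs: 2 of 6.

2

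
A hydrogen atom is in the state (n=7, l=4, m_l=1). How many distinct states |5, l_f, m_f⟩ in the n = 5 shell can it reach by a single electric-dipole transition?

E1 requires Δl = ±1, so l_f ∈ {3, 5}; with 0 ≤ l_f ≤ n_f−1 = 4, the allowed l_f values are {3}.
For l_f = 3: m_f ∈ {m_i−1, m_i, m_i+1} ∩ [−3, 3] = {0, 1, 2} → 3 states.
Total: 3.

3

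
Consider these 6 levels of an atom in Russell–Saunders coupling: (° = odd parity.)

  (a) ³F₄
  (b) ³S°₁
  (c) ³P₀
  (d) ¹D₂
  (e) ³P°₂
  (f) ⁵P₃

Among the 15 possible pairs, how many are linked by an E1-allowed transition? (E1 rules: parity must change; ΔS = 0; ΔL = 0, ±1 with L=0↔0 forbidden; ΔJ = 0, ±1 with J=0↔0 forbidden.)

1

(a)–(b): forbidden (ΔL, ΔJ).
(a)–(c): forbidden (parity, ΔL, ΔJ).
(a)–(d): forbidden (parity, ΔS, ΔJ).
(a)–(e): forbidden (ΔL, ΔJ).
(a)–(f): forbidden (parity, ΔS, ΔL).
(b)–(c): allowed.
(b)–(d): forbidden (ΔS, ΔL).
(b)–(e): forbidden (parity).
(b)–(f): forbidden (ΔS, ΔJ).
(c)–(d): forbidden (parity, ΔS, ΔJ).
(c)–(e): forbidden (ΔJ).
(c)–(f): forbidden (parity, ΔS, ΔJ).
(d)–(e): forbidden (ΔS).
(d)–(f): forbidden (parity, ΔS).
(e)–(f): forbidden (ΔS).
Allowed pairs: 1 of 15.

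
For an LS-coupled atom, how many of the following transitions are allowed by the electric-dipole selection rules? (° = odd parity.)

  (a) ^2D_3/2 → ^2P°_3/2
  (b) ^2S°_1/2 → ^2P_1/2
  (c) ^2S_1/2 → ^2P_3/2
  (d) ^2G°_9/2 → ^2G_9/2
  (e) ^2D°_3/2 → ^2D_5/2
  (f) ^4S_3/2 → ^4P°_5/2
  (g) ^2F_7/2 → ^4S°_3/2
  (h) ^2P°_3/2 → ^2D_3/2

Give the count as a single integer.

6

(a) allowed
(b) allowed
(c) forbidden (parity fails)
(d) allowed
(e) allowed
(f) allowed
(g) forbidden (ΔS, ΔL, ΔJ fail)
(h) allowed
Total allowed: 6 of 8.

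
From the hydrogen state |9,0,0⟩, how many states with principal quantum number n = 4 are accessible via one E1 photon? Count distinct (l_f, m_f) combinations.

3

E1 requires Δl = ±1, so l_f ∈ {-1, 1}; with 0 ≤ l_f ≤ n_f−1 = 3, the allowed l_f values are {1}.
For l_f = 1: m_f ∈ {m_i−1, m_i, m_i+1} ∩ [−1, 1] = {-1, 0, 1} → 3 states.
Total: 3.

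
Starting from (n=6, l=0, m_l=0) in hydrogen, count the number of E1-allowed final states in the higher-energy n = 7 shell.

E1 requires Δl = ±1, so l_f ∈ {-1, 1}; with 0 ≤ l_f ≤ n_f−1 = 6, the allowed l_f values are {1}.
For l_f = 1: m_f ∈ {m_i−1, m_i, m_i+1} ∩ [−1, 1] = {-1, 0, 1} → 3 states.
Total: 3.

3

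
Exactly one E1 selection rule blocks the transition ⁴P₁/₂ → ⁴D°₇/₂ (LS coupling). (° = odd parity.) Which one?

the ΔJ = 0, ±1 rule

ΔS = 0: S: 3/2 → 3/2 — ✓.
ΔL = 0, ±1 (not L=0↔0): L: 1 → 2, ΔL = +1 — ✓.
Parity must change: even → odd — ✓.
ΔJ = 0, ±1 (not J=0↔0): J: 1/2 → 7/2, ΔJ = +3 — ✗.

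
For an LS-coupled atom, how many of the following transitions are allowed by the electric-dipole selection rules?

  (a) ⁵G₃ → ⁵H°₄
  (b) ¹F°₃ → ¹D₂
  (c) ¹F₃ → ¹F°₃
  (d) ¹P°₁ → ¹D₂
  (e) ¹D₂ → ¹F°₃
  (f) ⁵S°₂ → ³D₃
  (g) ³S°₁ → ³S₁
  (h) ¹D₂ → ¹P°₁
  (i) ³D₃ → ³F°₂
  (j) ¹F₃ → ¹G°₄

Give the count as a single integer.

8

(a) allowed
(b) allowed
(c) allowed
(d) allowed
(e) allowed
(f) forbidden (ΔS, ΔL fail)
(g) forbidden (ΔL fails)
(h) allowed
(i) allowed
(j) allowed
Total allowed: 8 of 10.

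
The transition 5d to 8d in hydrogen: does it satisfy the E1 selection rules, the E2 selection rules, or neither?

E2

Δl = 2 − 2 = +0; l_i + l_f = 4.
E1 (Δl = ±1): not satisfied.
E2 (Δl = 0,±2, l_i+l_f ≥ 2): satisfied.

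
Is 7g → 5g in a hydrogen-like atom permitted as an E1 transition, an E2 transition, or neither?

E2

Δl = 4 − 4 = +0; l_i + l_f = 8.
E1 (Δl = ±1): not satisfied.
E2 (Δl = 0,±2, l_i+l_f ≥ 2): satisfied.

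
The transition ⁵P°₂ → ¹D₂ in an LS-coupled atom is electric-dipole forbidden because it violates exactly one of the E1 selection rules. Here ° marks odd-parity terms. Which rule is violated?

the ΔS = 0 rule

Parity must change: odd → even — satisfied.
ΔS = 0: S: 2 → 0 — violated.
ΔL = 0, ±1 (not L=0↔0): L: 1 → 2, ΔL = +1 — satisfied.
ΔJ = 0, ±1 (not J=0↔0): J: 2 → 2, ΔJ = +0 — satisfied.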